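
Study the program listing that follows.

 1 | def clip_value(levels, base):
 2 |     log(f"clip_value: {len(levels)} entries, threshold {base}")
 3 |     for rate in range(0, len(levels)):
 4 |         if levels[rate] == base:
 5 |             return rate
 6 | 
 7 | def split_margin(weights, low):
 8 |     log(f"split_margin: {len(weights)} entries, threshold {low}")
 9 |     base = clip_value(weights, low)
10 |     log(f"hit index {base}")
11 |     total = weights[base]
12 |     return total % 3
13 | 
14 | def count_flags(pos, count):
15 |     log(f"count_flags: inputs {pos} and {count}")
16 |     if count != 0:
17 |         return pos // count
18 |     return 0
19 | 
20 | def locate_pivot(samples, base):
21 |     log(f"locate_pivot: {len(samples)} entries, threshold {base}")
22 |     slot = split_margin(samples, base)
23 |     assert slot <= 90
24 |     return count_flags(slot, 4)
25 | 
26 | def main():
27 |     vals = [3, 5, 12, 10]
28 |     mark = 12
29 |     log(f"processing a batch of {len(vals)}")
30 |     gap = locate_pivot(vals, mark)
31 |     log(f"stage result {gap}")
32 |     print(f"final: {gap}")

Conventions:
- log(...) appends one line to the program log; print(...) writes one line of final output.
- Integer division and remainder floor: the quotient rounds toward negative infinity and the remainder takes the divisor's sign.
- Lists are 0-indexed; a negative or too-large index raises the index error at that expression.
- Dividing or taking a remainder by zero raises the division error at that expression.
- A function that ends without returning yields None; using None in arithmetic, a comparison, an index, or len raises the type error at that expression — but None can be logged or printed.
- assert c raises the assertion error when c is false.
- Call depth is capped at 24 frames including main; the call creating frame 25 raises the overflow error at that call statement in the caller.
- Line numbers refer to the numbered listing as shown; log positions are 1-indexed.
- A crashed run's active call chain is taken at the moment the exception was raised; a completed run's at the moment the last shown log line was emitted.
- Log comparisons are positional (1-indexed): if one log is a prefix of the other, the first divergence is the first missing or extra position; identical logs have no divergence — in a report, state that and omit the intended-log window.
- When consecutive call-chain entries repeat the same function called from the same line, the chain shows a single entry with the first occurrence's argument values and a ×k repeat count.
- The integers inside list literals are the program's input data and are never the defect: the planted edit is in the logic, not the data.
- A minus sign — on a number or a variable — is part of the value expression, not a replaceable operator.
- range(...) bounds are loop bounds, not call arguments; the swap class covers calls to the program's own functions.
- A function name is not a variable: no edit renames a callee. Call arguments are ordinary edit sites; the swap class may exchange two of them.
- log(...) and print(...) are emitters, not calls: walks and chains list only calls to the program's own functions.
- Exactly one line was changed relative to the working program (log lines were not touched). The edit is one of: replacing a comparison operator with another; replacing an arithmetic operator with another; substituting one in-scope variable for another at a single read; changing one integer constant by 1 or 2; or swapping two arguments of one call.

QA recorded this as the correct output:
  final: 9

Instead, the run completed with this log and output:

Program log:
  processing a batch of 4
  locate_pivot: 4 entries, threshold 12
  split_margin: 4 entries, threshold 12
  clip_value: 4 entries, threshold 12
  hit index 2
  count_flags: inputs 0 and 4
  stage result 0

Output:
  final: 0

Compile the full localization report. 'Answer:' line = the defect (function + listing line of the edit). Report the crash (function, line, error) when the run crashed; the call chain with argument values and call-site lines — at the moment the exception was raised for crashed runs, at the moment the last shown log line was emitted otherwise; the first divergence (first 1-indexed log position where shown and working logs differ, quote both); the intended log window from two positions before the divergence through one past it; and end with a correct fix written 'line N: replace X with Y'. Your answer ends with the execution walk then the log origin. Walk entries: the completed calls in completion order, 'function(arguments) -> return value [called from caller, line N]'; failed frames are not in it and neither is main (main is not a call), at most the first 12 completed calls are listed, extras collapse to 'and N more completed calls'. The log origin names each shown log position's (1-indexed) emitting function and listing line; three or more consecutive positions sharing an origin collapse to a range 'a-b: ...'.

Answer: the defect is in split_margin at line 12.
Core observation: Everything matches until log position 6, which reads 'count_flags: inputs 0 and 4' in place of 'count_flags: inputs 36 and 4'.
Call chain: main.
First divergence: position 6 — the shown line 'count_flags: inputs 0 and 4' should read 'count_flags: inputs 36 and 4'.
Intended log window:
  4: clip_value: 4 entries, threshold 12
  5: hit index 2
  6: count_flags: inputs 36 and 4
  7: stage result 9
Execution walk:
  clip_value([3, 5, 12, 10], 12) -> 2  [called from split_margin, line 9]
  split_margin([3, 5, 12, 10], 12) -> 0  [called from locate_pivot, line 22]
  count_flags(0, 4) -> 0  [called from locate_pivot, line 24]
  locate_pivot([3, 5, 12, 10], 12) -> 0  [called from main, line 30]
Log line origins:
  1 — main, line 29
  2 — locate_pivot, line 21
  3 — split_margin, line 8
  4 — clip_value, line 2
  5 — split_margin, line 10
  6 — count_flags, line 15
  7 — main, line 31
A correct fix: line 12: replace `%` with `*`.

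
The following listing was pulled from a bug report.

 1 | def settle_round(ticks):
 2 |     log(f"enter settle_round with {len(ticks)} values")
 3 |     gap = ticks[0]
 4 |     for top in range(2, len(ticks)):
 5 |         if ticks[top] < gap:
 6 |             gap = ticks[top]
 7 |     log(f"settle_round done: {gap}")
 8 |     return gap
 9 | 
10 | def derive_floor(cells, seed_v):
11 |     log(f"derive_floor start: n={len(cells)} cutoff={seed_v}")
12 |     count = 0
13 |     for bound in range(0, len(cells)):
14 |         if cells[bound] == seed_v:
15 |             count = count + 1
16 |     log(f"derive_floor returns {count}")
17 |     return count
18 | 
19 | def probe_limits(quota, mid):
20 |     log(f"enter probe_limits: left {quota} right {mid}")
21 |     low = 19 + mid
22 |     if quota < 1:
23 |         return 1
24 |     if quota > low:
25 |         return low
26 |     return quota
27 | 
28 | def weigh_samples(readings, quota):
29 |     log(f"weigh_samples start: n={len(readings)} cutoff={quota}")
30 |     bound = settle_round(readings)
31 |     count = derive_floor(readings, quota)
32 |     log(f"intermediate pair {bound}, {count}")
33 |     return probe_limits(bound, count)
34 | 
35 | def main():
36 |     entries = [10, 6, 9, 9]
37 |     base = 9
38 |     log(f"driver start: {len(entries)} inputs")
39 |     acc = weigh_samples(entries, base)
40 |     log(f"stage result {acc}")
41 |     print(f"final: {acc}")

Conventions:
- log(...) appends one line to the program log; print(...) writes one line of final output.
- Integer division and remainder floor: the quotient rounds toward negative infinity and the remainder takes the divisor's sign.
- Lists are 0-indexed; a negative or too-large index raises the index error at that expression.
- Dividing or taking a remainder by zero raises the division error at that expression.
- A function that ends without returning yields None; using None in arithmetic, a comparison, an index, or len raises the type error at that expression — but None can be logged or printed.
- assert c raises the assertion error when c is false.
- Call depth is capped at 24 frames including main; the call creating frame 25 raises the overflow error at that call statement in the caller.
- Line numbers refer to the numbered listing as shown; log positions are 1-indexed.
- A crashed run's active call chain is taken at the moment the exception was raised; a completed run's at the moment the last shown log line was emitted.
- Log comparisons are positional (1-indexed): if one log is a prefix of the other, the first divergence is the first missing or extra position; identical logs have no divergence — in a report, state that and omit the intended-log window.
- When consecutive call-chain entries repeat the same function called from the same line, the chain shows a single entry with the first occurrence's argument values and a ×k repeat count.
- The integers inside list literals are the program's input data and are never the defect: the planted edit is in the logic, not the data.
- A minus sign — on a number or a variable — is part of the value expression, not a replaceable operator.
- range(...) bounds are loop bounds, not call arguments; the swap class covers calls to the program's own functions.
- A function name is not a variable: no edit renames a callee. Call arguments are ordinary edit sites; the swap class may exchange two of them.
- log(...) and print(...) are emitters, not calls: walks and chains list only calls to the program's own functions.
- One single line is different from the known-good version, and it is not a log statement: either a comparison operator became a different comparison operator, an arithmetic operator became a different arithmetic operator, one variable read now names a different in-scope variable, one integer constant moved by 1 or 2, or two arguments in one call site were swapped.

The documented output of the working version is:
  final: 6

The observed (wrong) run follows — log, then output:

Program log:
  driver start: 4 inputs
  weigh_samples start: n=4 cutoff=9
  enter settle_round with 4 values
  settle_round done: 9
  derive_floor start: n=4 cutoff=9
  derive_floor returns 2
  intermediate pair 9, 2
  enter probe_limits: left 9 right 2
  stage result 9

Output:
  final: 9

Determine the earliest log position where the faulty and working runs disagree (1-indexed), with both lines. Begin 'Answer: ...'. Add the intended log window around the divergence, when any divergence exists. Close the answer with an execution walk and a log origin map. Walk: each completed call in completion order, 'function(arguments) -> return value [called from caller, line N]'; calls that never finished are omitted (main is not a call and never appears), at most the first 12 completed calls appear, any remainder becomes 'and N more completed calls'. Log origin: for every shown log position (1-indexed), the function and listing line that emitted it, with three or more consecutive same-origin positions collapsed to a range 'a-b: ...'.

Answer: position 4; shown 'settle_round done: 9' vs intended 'settle_round done: 6'.
Intended log window:
  2: weigh_samples start: n=4 cutoff=9
  3: enter settle_round with 4 values
  4: settle_round done: 6
  5: derive_floor start: n=4 cutoff=9
Execution walk:
  settle_round([10, 6, 9, 9]) -> 9  [called from weigh_samples, line 30]
  derive_floor([10, 6, 9, 9], 9) -> 2  [called from weigh_samples, line 31]
  probe_limits(9, 2) -> 9  [called from weigh_samples, line 33]
  weigh_samples([10, 6, 9, 9], 9) -> 9  [called from main, line 39]
Log origin:
  1: emitted by main (line 38)
  2: emitted by weigh_samples (line 29)
  3: emitted by settle_round (line 2)
  4: emitted by settle_round (line 7)
  5: emitted by derive_floor (line 11)
  6: emitted by derive_floor (line 16)
  7: emitted by weigh_samples (line 32)
  8: emitted by probe_limits (line 20)
  9: emitted by main (line 40)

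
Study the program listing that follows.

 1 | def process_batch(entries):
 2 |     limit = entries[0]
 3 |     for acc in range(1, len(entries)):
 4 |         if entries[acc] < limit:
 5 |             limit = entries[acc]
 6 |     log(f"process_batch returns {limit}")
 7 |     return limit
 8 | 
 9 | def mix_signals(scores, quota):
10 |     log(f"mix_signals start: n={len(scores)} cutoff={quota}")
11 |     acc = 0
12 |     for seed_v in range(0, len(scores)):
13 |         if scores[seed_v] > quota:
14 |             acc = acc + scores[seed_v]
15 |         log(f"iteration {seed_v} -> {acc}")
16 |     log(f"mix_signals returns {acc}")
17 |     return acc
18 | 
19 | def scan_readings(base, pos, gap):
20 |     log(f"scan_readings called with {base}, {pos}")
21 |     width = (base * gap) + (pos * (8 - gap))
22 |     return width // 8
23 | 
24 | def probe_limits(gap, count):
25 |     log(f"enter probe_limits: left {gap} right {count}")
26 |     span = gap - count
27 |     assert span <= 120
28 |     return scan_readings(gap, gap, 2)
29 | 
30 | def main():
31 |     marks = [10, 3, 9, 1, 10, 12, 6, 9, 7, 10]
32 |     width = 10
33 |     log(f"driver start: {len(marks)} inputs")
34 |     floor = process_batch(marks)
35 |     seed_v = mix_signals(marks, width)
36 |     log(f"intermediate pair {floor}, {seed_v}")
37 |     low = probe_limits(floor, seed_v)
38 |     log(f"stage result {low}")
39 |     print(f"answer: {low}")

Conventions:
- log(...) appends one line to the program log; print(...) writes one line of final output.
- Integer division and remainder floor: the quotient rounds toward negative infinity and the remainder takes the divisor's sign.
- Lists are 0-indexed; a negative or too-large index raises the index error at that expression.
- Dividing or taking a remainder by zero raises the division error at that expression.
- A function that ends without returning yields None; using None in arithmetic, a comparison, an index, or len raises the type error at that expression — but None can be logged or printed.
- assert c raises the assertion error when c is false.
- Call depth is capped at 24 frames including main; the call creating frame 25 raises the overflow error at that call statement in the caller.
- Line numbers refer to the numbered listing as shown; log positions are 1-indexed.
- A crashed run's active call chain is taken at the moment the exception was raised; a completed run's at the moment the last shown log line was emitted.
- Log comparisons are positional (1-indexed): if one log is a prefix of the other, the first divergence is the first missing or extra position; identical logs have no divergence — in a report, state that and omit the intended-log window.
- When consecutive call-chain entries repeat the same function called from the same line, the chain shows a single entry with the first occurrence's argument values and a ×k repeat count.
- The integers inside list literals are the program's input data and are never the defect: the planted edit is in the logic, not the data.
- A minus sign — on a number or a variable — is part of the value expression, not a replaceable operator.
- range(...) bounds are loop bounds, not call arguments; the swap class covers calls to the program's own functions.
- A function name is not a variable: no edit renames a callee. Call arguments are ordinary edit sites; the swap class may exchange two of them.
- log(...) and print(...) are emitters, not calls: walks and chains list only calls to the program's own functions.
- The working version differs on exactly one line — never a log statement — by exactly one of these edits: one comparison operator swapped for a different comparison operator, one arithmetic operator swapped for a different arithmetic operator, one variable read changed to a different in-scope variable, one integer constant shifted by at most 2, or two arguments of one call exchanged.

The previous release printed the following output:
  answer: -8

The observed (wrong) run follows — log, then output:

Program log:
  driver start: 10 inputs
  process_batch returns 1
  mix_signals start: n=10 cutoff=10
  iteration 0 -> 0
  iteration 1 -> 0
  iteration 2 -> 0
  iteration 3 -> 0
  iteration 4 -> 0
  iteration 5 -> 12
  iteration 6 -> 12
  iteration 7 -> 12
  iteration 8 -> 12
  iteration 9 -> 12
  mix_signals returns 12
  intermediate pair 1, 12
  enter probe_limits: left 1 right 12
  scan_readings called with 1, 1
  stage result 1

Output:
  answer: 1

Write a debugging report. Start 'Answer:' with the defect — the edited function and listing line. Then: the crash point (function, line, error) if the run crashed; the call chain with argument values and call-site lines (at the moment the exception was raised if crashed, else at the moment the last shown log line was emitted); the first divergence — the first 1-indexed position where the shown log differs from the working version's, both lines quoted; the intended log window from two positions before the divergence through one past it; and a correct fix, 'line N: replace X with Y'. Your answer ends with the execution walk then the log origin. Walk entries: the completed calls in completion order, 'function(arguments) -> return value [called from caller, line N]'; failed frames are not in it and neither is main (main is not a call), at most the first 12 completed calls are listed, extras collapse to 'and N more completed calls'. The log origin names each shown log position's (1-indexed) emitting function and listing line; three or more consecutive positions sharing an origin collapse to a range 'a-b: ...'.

Answer: the defect is in probe_limits at line 28.
Key observation: Log line 17 is where behavior first shows: 'scan_readings called with 1, 1' appears instead of 'scan_readings called with 1, -11'.
Call chain: main.
First divergence: position 17 — shown 'scan_readings called with 1, 1', intended 'scan_readings called with 1, -11'.
Intended log window:
  15: intermediate pair 1, 12
  16: enter probe_limits: left 1 right 12
  17: scan_readings called with 1, -11
  18: stage result -8
Execution walk:
  process_batch([10, 3, 9, 1, 10, 12, 6, 9, 7, 10]) -> 1  [called from main, line 34]
  mix_signals([10, 3, 9, 1, 10, 12, 6, 9, 7, 10], 10) -> 12  [called from main, line 35]
  scan_readings(1, 1, 2) -> 1  [called from probe_limits, line 28]
  probe_limits(1, 12) -> 1  [called from main, line 37]
Log origins:
  1: logged in main at line 33
  2: logged in process_batch at line 6
  3: logged in mix_signals at line 10
  4-13: logged in mix_signals at line 15
  14: logged in mix_signals at line 16
  15: logged in main at line 36
  16: logged in probe_limits at line 25
  17: logged in scan_readings at line 20
  18: logged in main at line 38
A correct fix: line 28: replace `scan_readings(gap, gap, 2)` with `scan_readings(gap, span, 2)`.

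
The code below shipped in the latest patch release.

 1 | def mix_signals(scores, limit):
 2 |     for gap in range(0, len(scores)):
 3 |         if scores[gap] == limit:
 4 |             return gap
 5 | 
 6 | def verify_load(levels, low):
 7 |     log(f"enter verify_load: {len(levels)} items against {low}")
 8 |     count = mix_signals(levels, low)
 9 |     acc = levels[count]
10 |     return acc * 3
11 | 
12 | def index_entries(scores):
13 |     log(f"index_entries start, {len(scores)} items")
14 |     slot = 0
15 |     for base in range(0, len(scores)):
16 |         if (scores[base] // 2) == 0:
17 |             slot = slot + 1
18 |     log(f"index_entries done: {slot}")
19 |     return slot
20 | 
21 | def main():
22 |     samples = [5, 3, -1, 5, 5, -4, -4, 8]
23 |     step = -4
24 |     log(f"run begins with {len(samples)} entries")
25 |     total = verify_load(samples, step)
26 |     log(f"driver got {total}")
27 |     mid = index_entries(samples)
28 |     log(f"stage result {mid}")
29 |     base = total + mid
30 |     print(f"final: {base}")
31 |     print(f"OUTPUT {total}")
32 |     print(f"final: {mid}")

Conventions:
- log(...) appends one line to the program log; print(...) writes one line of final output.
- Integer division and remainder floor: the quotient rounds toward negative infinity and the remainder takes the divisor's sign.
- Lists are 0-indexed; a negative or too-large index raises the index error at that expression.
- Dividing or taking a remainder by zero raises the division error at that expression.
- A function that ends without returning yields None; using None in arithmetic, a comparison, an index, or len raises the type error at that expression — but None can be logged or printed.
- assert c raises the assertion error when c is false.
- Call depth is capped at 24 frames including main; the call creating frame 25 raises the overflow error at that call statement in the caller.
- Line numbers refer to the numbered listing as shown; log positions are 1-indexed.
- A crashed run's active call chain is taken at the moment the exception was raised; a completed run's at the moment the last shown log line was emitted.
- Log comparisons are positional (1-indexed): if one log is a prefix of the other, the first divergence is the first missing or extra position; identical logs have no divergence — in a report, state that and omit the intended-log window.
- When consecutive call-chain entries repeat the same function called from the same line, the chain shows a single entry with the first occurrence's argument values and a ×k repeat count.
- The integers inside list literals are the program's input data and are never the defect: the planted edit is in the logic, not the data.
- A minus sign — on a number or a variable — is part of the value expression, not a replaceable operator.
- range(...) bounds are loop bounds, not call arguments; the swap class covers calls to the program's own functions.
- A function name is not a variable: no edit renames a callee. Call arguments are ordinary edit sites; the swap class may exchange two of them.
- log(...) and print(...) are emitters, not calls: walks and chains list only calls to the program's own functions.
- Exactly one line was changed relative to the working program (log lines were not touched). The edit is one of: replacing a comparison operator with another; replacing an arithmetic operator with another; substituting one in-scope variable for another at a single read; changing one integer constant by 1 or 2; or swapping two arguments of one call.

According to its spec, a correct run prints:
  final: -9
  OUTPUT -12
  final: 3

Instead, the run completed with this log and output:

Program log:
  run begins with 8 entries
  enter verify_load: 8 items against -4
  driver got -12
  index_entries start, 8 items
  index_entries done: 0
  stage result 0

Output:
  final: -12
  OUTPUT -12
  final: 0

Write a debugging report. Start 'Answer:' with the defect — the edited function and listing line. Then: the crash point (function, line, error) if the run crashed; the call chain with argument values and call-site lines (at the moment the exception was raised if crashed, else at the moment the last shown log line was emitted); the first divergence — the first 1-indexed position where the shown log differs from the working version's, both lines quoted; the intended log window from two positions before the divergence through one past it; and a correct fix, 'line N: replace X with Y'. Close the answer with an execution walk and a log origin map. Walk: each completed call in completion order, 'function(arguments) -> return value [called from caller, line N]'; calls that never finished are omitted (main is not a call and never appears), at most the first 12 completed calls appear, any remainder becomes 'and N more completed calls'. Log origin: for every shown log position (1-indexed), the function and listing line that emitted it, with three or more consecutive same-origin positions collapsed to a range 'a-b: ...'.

Answer: the defect is in index_entries at line 16.
Key fact: Position 5 is the first bad log line: 'index_entries done: 0' should read 'index_entries done: 3'.
Call chain: main.
First divergence: position 5 — the shown line 'index_entries done: 0' should read 'index_entries done: 3'.
Intended log window:
  3: driver got -12
  4: index_entries start, 8 items
  5: index_entries done: 3
  6: stage result 3
Execution walk:
  mix_signals([5, 3, -1, 5, 5, -4, -4, 8], -4) -> 5  [called from verify_load, line 8]
  verify_load([5, 3, -1, 5, 5, -4, -4, 8], -4) -> -12  [called from main, line 25]
  index_entries([5, 3, -1, 5, 5, -4, -4, 8]) -> 0  [called from main, line 27]
Log line origins:
  1: emitted by main (line 24)
  2: emitted by verify_load (line 7)
  3: emitted by main (line 26)
  4: emitted by index_entries (line 13)
  5: emitted by index_entries (line 18)
  6: emitted by main (line 28)
A correct fix: line 16: replace `//` with `%`.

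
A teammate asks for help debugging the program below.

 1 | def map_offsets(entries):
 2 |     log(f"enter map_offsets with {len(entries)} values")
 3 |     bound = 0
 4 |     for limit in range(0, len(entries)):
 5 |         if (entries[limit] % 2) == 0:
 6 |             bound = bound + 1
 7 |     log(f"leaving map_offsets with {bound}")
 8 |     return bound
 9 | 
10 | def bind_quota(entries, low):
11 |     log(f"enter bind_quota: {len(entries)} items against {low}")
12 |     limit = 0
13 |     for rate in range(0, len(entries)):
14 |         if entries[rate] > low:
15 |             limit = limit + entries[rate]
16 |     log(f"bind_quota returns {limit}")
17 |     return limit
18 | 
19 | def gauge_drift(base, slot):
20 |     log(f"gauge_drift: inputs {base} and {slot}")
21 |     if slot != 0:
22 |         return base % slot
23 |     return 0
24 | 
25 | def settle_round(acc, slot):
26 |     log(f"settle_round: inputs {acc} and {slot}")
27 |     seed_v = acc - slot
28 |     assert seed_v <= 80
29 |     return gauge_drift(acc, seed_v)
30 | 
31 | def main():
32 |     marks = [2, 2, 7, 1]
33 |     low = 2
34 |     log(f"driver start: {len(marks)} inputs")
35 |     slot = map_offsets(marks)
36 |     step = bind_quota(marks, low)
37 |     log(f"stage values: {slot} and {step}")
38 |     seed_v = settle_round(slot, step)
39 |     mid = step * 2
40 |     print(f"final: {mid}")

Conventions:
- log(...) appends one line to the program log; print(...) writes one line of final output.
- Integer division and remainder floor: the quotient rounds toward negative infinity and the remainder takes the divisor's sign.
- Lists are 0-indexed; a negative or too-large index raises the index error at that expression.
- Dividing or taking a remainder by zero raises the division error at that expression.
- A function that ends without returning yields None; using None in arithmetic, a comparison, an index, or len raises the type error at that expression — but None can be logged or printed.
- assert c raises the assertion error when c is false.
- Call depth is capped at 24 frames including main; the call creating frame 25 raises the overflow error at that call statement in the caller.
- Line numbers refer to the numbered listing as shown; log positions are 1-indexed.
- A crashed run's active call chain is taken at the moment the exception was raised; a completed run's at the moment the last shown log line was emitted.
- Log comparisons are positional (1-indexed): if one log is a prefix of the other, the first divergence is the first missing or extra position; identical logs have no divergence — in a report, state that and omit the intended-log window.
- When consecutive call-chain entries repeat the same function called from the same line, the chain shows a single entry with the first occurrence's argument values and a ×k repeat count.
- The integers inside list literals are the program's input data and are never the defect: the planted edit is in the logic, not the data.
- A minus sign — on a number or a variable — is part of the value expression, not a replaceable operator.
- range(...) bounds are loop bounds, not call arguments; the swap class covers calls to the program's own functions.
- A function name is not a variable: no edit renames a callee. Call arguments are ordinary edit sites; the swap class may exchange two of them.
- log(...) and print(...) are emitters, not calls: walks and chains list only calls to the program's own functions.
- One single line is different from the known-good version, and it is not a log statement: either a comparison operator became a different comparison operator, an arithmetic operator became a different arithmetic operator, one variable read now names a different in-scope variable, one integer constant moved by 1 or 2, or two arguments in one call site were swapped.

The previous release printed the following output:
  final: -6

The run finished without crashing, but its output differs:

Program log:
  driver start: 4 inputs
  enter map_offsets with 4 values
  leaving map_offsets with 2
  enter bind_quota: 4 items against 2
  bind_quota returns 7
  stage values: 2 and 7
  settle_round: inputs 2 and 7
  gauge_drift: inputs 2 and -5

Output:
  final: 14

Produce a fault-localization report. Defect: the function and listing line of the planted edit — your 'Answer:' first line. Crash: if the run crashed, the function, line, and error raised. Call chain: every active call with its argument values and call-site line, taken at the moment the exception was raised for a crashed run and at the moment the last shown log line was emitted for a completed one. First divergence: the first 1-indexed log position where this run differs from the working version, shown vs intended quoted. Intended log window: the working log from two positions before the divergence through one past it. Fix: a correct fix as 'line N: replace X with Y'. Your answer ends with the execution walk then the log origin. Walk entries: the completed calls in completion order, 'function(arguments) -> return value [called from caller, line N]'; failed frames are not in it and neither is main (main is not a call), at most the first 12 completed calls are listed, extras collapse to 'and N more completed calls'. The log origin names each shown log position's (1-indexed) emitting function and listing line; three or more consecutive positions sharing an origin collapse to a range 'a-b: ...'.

Answer: the defect is in main at line 39.
The tell: The two runs log identically and part ways only at the printed values.
Call chain: main -> settle_round(2, 7) (called at line 38) -> gauge_drift(2, -5) (called at line 29).
First divergence: none — the logs agree in full.
Execution walk:
  map_offsets([2, 2, 7, 1]) -> 2  [called from main, line 35]
  bind_quota([2, 2, 7, 1], 2) -> 7  [called from main, line 36]
  gauge_drift(2, -5) -> -3  [called from settle_round, line 29]
  settle_round(2, 7) -> -3  [called from main, line 38]
Origin of each log line:
  1: emitted by main (line 34)
  2: emitted by map_offsets (line 2)
  3: emitted by map_offsets (line 7)
  4: emitted by bind_quota (line 11)
  5: emitted by bind_quota (line 16)
  6: emitted by main (line 37)
  7: emitted by settle_round (line 26)
  8: emitted by gauge_drift (line 20)
A correct fix: line 39: replace `step` with `seed_v`.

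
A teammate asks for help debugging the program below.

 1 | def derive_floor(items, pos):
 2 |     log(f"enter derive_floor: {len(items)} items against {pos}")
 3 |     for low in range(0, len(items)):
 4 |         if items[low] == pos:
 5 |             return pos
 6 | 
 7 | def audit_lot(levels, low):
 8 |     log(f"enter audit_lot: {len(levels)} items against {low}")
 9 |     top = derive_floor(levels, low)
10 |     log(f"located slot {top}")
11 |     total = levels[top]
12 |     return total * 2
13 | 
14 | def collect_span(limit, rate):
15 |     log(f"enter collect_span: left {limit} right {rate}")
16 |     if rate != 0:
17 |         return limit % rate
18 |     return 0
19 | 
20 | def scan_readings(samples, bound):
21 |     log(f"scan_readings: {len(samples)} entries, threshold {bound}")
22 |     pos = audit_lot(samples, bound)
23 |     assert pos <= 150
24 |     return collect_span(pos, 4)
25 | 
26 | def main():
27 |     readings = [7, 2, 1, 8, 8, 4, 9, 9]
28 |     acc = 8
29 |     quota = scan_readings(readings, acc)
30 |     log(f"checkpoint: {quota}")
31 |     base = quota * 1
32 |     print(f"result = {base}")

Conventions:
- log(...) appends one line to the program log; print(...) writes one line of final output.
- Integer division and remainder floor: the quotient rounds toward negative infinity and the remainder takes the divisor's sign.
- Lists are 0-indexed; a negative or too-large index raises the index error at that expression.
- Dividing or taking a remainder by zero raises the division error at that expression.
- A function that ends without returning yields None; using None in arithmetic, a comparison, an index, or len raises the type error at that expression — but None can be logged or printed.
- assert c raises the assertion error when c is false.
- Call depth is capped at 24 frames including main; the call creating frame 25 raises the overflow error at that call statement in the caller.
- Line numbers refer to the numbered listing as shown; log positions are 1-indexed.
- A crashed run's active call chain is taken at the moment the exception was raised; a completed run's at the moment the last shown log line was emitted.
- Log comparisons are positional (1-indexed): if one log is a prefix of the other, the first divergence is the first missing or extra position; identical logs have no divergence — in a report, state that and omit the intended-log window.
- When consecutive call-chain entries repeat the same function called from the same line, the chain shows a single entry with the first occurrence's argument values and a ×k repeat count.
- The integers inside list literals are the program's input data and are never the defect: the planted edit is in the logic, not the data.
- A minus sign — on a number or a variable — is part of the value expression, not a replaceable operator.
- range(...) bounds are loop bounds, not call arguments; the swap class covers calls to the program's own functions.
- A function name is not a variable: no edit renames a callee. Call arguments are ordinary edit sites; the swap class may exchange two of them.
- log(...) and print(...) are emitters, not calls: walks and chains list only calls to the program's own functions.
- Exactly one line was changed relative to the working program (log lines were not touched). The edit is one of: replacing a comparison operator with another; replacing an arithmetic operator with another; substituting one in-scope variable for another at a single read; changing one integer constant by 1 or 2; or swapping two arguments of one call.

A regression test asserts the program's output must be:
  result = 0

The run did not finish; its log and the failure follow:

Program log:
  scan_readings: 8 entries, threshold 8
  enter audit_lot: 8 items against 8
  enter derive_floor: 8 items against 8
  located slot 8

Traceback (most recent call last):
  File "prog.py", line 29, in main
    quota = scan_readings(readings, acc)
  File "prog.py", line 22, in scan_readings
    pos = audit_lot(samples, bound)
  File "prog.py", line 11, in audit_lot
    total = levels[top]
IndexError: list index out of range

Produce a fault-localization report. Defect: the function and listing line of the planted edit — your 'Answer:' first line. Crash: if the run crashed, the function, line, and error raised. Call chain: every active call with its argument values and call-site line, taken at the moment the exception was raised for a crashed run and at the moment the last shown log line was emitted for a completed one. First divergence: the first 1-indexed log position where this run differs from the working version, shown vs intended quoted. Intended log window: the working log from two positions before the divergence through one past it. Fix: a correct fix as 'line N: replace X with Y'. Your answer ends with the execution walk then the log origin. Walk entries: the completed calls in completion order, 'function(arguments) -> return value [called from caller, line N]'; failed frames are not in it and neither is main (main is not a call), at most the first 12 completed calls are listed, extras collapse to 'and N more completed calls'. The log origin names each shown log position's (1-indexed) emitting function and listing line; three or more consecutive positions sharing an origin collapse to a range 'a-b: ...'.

Answer: the defect is in derive_floor at line 5.
Core observation: Position 4 is the first bad log line: 'located slot 8' should read 'located slot 3'.
Crash: audit_lot, line 11, IndexError.
Call chain: main -> scan_readings([7, 2, 1, 8, 8, 4, 9, 9], 8) (called at line 29) -> audit_lot([7, 2, 1, 8, 8, 4, 9, 9], 8) (called at line 22).
First divergence: position 4 — shown 'located slot 8', intended 'located slot 3'.
Intended log window:
  2: enter audit_lot: 8 items against 8
  3: enter derive_floor: 8 items against 8
  4: located slot 3
  5: enter collect_span: left 16 right 4
Execution walk:
  derive_floor([7, 2, 1, 8, 8, 4, 9, 9], 8) -> 8  [called from audit_lot, line 9]
Log origins:
  1: logged in scan_readings at line 21
  2: logged in audit_lot at line 8
  3: logged in derive_floor at line 2
  4: logged in audit_lot at line 10
A correct fix: line 5: replace `pos` with `low`.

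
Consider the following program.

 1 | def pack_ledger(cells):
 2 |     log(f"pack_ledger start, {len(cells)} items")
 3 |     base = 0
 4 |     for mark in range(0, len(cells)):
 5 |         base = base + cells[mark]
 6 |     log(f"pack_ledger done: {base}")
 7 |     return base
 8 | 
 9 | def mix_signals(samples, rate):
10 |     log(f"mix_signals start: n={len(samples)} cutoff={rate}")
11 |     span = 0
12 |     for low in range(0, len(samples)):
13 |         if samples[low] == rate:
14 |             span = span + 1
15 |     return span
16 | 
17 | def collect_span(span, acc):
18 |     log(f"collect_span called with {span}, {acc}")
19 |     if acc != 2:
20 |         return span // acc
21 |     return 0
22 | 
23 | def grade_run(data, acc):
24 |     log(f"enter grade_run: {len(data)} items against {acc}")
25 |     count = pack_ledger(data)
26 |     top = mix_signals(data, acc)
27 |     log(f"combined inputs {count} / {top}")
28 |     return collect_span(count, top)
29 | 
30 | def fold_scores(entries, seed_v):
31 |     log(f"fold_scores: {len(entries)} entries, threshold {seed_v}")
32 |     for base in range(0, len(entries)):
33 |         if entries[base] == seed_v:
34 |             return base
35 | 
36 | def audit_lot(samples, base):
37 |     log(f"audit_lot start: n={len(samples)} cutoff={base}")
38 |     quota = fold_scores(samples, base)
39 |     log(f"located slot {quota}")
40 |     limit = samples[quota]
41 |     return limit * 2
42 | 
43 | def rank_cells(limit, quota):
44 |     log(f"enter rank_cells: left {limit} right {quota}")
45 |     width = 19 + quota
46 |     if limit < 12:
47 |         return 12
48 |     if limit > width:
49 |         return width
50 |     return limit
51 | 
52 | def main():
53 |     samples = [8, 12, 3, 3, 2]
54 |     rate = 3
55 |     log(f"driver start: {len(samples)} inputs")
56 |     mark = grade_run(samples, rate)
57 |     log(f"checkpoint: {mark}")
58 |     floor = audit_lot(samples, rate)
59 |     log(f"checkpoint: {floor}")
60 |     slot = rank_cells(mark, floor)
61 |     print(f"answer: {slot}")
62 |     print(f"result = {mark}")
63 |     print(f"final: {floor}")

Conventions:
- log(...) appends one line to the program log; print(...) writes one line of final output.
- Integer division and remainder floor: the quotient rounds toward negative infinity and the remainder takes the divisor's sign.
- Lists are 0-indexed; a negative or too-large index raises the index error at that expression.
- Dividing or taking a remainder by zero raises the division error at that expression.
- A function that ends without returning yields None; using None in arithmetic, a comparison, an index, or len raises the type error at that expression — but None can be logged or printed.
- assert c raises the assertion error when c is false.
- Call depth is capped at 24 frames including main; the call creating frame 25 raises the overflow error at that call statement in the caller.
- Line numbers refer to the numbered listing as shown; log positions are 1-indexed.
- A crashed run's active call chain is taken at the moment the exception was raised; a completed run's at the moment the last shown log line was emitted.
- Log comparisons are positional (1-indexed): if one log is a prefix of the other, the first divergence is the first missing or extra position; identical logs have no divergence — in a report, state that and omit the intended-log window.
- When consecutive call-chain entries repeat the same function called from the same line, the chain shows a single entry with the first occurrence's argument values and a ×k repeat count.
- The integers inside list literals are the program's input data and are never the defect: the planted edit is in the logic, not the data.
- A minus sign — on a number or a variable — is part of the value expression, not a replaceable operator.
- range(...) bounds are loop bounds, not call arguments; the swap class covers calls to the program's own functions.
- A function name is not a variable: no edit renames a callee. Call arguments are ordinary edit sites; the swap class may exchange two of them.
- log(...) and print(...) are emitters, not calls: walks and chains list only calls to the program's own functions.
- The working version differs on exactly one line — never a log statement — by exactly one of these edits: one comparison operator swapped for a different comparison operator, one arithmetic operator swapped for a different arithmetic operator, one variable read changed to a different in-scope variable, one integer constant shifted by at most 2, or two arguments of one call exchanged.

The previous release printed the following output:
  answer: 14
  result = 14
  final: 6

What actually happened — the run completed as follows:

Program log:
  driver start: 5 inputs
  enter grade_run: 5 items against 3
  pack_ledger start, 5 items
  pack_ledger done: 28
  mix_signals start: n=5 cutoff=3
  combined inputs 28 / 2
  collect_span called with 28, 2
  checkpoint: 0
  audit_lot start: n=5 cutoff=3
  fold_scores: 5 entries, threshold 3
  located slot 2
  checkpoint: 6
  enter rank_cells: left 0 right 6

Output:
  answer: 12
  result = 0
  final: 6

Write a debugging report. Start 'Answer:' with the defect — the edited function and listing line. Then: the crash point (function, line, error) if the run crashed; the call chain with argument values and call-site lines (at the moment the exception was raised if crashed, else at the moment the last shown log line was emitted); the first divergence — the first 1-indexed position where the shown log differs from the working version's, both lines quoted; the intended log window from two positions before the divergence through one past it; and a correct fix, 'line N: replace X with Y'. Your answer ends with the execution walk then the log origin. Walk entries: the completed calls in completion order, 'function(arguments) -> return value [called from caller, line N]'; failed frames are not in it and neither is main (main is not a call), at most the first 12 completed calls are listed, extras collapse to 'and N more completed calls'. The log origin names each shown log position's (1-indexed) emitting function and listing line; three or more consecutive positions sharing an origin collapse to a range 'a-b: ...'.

Answer: the defect is in collect_span at line 19.
Core observation: Position 8 is the first bad log line: 'checkpoint: 0' should read 'checkpoint: 14'.
Call chain: main -> rank_cells(0, 6) (called at line 60).
First divergence: position 8; shown 'checkpoint: 0' vs intended 'checkpoint: 14'.
Intended log window:
  6: combined inputs 28 / 2
  7: collect_span called with 28, 2
  8: checkpoint: 14
  9: audit_lot start: n=5 cutoff=3
Execution walk:
  pack_ledger([8, 12, 3, 3, 2]) -> 28  [called from grade_run, line 25]
  mix_signals([8, 12, 3, 3, 2], 3) -> 2  [called from grade_run, line 26]
  collect_span(28, 2) -> 0  [called from grade_run, line 28]
  grade_run([8, 12, 3, 3, 2], 3) -> 0  [called from main, line 56]
  fold_scores([8, 12, 3, 3, 2], 3) -> 2  [called from audit_lot, line 38]
  audit_lot([8, 12, 3, 3, 2], 3) -> 6  [called from main, line 58]
  rank_cells(0, 6) -> 12  [called from main, line 60]
Log origin:
  1 — main, line 55
  2 — grade_run, line 24
  3 — pack_ledger, line 2
  4 — pack_ledger, line 6
  5 — mix_signals, line 10
  6 — grade_run, line 27
  7 — collect_span, line 18
  8 — main, line 57
  9 — audit_lot, line 37
  10 — fold_scores, line 31
  11 — audit_lot, line 39
  12 — main, line 59
  13 — rank_cells, line 44
A correct fix: line 19: replace `2` with `0`.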